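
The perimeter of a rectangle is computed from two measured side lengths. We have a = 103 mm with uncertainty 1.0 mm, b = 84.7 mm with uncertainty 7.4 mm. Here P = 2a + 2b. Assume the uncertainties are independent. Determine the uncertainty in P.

P is a linear combination, so absolute uncertainties add in quadrature:
  (2·δa)² = 4.00;  (2·δb)² = 219
δP = √(223) = 14.9 mm

14.9 mm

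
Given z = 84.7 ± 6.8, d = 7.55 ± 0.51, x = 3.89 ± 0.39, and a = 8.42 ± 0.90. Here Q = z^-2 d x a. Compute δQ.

0.00785

For a monomial Q ∝ z^-2, d, x, a, fractional errors add in quadrature:
  (-2·δz/z)² = (-2×0.0803)² = 0.0258;  (1·δd/d)² = (1×0.0675)² = 0.00456;  (1·δx/x)² = (1×0.100)² = 0.0101;  (1·δa/a)² = (1×0.107)² = 0.0114
δQ/Q = √(0.0518) = 0.228
Q = 0.0345, so δQ = 0.228 × 0.0345 = 0.00785.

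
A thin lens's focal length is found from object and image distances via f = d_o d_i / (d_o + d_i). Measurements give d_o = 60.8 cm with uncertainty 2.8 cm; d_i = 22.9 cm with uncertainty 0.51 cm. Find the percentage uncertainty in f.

∂f/∂d_o = (d_i/(d_o+d_i))² = 0.0749;  ∂f/∂d_i = (d_o/(d_o+d_i))² = 0.528
δf = √((∂f/∂d_o · δd_o)² + (∂f/∂d_i · δd_i)²) = √(0.0439 + 0.0724) = 0.341 cm
f = 16.6 cm, so δf/f = 0.341/16.6 = 0.0205.

2.05%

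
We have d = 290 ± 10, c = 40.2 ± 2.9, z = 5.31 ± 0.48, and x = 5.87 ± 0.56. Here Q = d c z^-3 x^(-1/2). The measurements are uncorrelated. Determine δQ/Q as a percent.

28.7%

Each factor contributes (exponent × relative error)² to (δQ/Q)²:
  (1·δd/d)² = (1×0.0345)² = 0.00119;  (1·δc/c)² = (1×0.0721)² = 0.00520;  (-3·δz/z)² = (-3×0.0904)² = 0.0735;  (−½·δx/x)² = (-0.5×0.0954)² = 0.00228
δQ/Q = √(0.0822) = 0.287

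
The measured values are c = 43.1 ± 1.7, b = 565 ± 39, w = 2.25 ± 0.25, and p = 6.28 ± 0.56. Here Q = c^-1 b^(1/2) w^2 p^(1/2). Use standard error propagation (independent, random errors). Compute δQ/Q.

0.233

Products/powers → add relative errors in quadrature, weighted by exponent:
  (-1·δc/c)² = (-1×0.0394)² = 0.00156;  (½·δb/b)² = (0.5×0.0690)² = 0.00119;  (2·δw/w)² = (2×0.111)² = 0.0494;  (½·δp/p)² = (0.5×0.0892)² = 0.00199
δQ/Q = √(0.0541) = 0.233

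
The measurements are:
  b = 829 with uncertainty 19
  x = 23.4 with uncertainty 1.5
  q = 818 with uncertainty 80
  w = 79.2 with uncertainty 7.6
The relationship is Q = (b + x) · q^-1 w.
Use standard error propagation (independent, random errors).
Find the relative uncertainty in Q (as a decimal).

0.139

Let u = b + x = 852. δu = √(δb² + δx²) = √(361 + 2.25) = 19.1, so δu/u = 0.0224.
Q is then a monomial in u, q, w:
δQ/Q = √((δu/u)² + (-1·δq/q)² + (1·δw/w)²) = √(0.000500 + 0.00956 + 0.00921) = 0.139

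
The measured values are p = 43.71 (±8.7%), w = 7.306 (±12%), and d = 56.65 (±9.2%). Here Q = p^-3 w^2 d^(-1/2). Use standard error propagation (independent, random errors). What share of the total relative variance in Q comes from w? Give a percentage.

(δQ/Q)² = (-3·δp/p)² + (2·δw/w)² + (−½·δd/d)²
  p term: (-3×0.0870)² = 0.0681
  w term: (2×0.120)² = 0.0576
  d term: (-0.5×0.0920)² = 0.00212
Total = 0.128. Share from w = 0.0576/0.128 = 0.451.

45.1%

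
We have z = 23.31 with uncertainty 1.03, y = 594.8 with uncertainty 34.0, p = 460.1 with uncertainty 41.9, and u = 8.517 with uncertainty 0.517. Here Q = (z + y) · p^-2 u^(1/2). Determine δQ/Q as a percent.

19.3%

Let w = z + y = 618.1. δw = √(δz² + δy²) = √(1.06 + 1160) = 34.0, so δw/w = 0.0550.
Q is then a monomial in w, p, u:
δQ/Q = √((δw/w)² + (-2·δp/p)² + (½·δu/u)²) = √(0.00303 + 0.0332 + 0.000921) = 0.193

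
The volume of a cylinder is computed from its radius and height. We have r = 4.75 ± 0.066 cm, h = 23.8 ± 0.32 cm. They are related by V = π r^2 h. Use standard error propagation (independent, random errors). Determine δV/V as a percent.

Since V is a product/quotient, work with relative uncertainties:
  (2·δr/r)² = (2×0.0139)² = 0.000772;  (1·δh/h)² = (1×0.0134)² = 0.000181
δV/V = √(0.000953) = 0.0309

3.09%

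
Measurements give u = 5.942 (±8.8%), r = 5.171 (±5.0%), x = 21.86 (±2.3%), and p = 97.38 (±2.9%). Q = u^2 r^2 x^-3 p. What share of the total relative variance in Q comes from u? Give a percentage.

66.5%

(δQ/Q)² = (2·δu/u)² + (2·δr/r)² + (-3·δx/x)² + (1·δp/p)²
  u term: (2×0.0880)² = 0.0310
  r term: (2×0.0500)² = 0.0100
  x term: (-3×0.0230)² = 0.00476
  p term: (1×0.0290)² = 0.000841
Total = 0.0466. Share from u = 0.0310/0.0466 = 0.665.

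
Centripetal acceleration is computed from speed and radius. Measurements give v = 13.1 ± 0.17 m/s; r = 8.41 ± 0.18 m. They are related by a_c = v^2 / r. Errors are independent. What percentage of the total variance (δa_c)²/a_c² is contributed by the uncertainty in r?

(δa_c/a_c)² = (2·δv/v)² + (-1·δr/r)²
  v term: (2×0.0130)² = 0.000674
  r term: (-1×0.0214)² = 0.000458
Total = 0.00113. Share from r = 0.000458/0.00113 = 0.405.

40.5%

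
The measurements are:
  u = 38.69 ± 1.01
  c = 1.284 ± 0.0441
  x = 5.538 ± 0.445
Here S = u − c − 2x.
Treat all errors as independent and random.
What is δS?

1.35

Sums and differences: (δS)² = Σ (cᵢ δxᵢ)².
  (δu)² = 1.02;  (δc)² = 0.00194;  (2·δx)² = 0.792
δS = √(1.81) = 1.35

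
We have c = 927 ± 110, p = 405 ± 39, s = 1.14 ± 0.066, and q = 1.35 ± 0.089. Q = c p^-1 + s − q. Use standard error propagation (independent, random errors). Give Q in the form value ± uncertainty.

2.08 ± 0.367

Let w = c·p^-1 = 2.29. δw/w = √((1·δc/c)² + (-1·δp/p)²) = √(0.0141 + 0.00927) = 0.153, so δw = 0.350.
Q = w + s − q: δQ = √(δw² + δs² + δq²) = √(0.122 + 0.00436 + 0.00792) = 0.367
Q = 2.08.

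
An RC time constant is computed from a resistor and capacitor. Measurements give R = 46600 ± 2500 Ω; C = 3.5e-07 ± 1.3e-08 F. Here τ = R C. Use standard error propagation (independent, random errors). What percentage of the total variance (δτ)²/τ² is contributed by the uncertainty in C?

32.4%

(δτ/τ)² = (1·δR/R)² + (1·δC/C)²
  R term: (1×0.0536)² = 0.00288
  C term: (1×0.0371)² = 0.00138
Total = 0.00426. Share from C = 0.00138/0.00426 = 0.324.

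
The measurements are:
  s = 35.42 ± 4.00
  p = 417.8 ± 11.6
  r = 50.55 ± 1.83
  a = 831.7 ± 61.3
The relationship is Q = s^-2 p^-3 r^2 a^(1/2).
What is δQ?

2.05e-07

Each factor contributes (exponent × relative error)² to (δQ/Q)²:
  (-2·δs/s)² = (-2×0.113)² = 0.0510;  (-3·δp/p)² = (-3×0.0278)² = 0.00694;  (2·δr/r)² = (2×0.0362)² = 0.00524;  (½·δa/a)² = (0.5×0.0737)² = 0.00136
δQ/Q = √(0.0646) = 0.254
Q = 8.054e-07, so δQ = 0.254 × 8.054e-07 = 2.05e-07.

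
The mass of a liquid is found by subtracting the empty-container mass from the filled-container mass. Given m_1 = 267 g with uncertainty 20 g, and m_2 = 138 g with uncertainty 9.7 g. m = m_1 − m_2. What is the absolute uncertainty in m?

Each term contributes (cᵢ δxᵢ)² to (δm)²:
  (δm_1)² = 400;  (δm_2)² = 94.1
δm = √(494) = 22.2 g

22.2 g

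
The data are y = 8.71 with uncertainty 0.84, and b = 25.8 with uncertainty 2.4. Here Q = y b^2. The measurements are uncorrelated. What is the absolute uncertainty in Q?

Relative error in a monomial: (δQ/Q)² = Σ (nᵢ · δxᵢ/xᵢ)².
  (1·δy/y)² = (1×0.0964)² = 0.00930;  (2·δb/b)² = (2×0.0930)² = 0.0346
δQ/Q = √(0.0439) = 0.210
Q = 5800, so δQ = 0.210 × 5800 = 1210.

1210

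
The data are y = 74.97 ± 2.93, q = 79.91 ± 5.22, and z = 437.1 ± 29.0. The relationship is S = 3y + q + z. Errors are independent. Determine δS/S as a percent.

4.14%

Sums and differences: (δS)² = Σ (cᵢ δxᵢ)².
  (3·δy)² = 77.3;  (δq)² = 27.2;  (δz)² = 841
δS = √(946) = 30.7
S = 741.9, so δS/S = 30.7/741.9 = 0.0414.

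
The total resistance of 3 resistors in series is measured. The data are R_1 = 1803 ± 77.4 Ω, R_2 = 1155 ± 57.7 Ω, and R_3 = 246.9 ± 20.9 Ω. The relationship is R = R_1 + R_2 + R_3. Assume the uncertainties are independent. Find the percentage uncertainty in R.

For a sum/difference, combine absolute errors in quadrature:
  (δR_1)² = 5990;  (δR_2)² = 3330;  (δR_3)² = 437
δR = √(9760) = 98.8 Ω
R = 3205 Ω, so δR/R = 98.8/3205 = 0.0308.

3.08%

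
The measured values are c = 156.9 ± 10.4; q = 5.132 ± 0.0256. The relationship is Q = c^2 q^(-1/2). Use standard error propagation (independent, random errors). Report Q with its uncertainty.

Each factor contributes (exponent × relative error)² to (δQ/Q)²:
  (2·δc/c)² = (2×0.0663)² = 0.0176;  (−½·δq/q)² = (-0.5×0.00499)² = 6.22e-06
δQ/Q = √(0.0176) = 0.133
Q = 10870, so δQ = 0.133 × 10870 = 1440.

10870 ± 1440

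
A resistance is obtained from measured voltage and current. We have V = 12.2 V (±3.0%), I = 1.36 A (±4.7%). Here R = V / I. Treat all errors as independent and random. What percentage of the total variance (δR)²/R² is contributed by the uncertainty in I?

71.1%

(δR/R)² = (1·δV/V)² + (-1·δI/I)²
  V term: (1×0.0300)² = 0.000900
  I term: (-1×0.0470)² = 0.00221
Total = 0.00311. Share from I = 0.00221/0.00311 = 0.711.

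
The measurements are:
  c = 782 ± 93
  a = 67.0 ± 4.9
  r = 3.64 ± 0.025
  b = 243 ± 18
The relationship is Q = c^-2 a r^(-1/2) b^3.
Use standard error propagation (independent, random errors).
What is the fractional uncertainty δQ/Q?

Since Q is a product/quotient, work with relative uncertainties:
  (-2·δc/c)² = (-2×0.119)² = 0.0566;  (1·δa/a)² = (1×0.0731)² = 0.00535;  (−½·δr/r)² = (-0.5×0.00687)² = 1.18e-05;  (3·δb/b)² = (3×0.0741)² = 0.0494
δQ/Q = √(0.111) = 0.334

0.334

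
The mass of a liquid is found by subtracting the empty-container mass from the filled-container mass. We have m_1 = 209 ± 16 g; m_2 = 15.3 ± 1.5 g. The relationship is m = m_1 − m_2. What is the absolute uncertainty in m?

16.1 g

For a sum/difference, combine absolute errors in quadrature:
  (δm_1)² = 256;  (δm_2)² = 2.25
δm = √(258) = 16.1 g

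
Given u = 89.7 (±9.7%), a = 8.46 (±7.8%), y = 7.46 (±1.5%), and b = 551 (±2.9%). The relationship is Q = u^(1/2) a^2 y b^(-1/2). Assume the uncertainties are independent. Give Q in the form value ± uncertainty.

215 ± 35.5

Since Q is a product/quotient, work with relative uncertainties:
  (½·δu/u)² = (0.5×0.0970)² = 0.00235;  (2·δa/a)² = (2×0.0780)² = 0.0243;  (1·δy/y)² = (1×0.0150)² = 0.000225;  (−½·δb/b)² = (-0.5×0.0290)² = 0.000210
δQ/Q = √(0.0271) = 0.165
Q = 215, so δQ = 0.165 × 215 = 35.5.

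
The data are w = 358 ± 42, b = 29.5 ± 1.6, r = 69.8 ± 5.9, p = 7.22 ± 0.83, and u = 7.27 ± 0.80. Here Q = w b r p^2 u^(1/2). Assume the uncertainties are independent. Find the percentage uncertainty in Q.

28.2%

Relative error in a monomial: (δQ/Q)² = Σ (nᵢ · δxᵢ/xᵢ)².
  (1·δw/w)² = (1×0.117)² = 0.0138;  (1·δb/b)² = (1×0.0542)² = 0.00294;  (1·δr/r)² = (1×0.0845)² = 0.00714;  (2·δp/p)² = (2×0.115)² = 0.0529;  (½·δu/u)² = (0.5×0.110)² = 0.00303
δQ/Q = √(0.0797) = 0.282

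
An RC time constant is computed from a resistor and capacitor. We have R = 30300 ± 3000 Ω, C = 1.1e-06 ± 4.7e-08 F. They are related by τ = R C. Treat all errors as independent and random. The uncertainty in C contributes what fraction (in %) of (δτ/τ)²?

(δτ/τ)² = (1·δR/R)² + (1·δC/C)²
  R term: (1×0.0990)² = 0.00980
  C term: (1×0.0427)² = 0.00183
Total = 0.0116. Share from C = 0.00183/0.0116 = 0.157.

15.7%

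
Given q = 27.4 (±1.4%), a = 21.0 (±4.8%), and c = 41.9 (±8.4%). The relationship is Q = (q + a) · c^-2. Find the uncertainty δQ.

0.00467

Let u = q + a = 48.4. δu = √(δq² + δa²) = √(0.147 + 1.02) = 1.08, so δu/u = 0.0223.
Q is then a monomial in u, c:
δQ/Q = √((δu/u)² + (-2·δc/c)²) = √(0.000497 + 0.0282) = 0.169
Q = 0.0276, so δQ = 0.169 × 0.0276 = 0.00467.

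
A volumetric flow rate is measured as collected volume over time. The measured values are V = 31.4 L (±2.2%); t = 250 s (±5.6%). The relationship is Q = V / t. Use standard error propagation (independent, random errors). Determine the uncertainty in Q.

Each factor contributes (exponent × relative error)² to (δQ/Q)²:
  (1·δV/V)² = (1×0.0220)² = 0.000484;  (-1·δt/t)² = (-1×0.0560)² = 0.00314
δQ/Q = √(0.00362) = 0.0602
Q = 0.126 L/s, so δQ = 0.0602 × 0.126 = 0.00756 L/s.

0.00756 L/s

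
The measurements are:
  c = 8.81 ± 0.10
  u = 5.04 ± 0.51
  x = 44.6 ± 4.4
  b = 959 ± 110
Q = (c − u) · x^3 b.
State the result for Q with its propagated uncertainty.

Let w = c − u = 3.77. δw = √(δc² + δu²) = √(0.0100 + 0.260) = 0.520, so δw/w = 0.138.
Q is then a monomial in w, x, b:
δQ/Q = √((δw/w)² + (3·δx/x)² + (1·δb/b)²) = √(0.0190 + 0.0876 + 0.0132) = 0.346
Q = 3.21e+08, so δQ = 0.346 × 3.21e+08 = 1.11e+08.

(3.21 ± 1.11) × 10^8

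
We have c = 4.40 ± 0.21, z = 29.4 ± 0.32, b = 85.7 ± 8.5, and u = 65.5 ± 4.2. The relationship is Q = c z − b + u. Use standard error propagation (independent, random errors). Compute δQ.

Let p = c·z = 129. δp/p = √((1·δc/c)² + (1·δz/z)²) = √(0.00228 + 0.000118) = 0.0490, so δp = 6.33.
Q = p − b + u: δQ = √(δp² + δb² + δu²) = √(40.1 + 72.2 + 17.6) = 11.4

11.4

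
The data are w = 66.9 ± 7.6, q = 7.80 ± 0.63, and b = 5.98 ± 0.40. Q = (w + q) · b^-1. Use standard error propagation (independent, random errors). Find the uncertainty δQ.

1.52

Let u = w + q = 74.7. δu = √(δw² + δq²) = √(57.8 + 0.397) = 7.63, so δu/u = 0.102.
Q is then a monomial in u, b:
δQ/Q = √((δu/u)² + (-1·δb/b)²) = √(0.0104 + 0.00447) = 0.122
Q = 12.5, so δQ = 0.122 × 12.5 = 1.52.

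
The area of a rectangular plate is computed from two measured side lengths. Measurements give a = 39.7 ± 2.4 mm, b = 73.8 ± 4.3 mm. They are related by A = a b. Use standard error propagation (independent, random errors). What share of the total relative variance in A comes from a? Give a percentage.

(δA/A)² = (1·δa/a)² + (1·δb/b)²
  a term: (1×0.0605)² = 0.00365
  b term: (1×0.0583)² = 0.00339
Total = 0.00705. Share from a = 0.00365/0.00705 = 0.518.

51.8%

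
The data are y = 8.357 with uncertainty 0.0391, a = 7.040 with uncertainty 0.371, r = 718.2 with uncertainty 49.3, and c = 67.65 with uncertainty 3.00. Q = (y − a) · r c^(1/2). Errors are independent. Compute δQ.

2270

Let u = y − a = 1.317. δu = √(δy² + δa²) = √(0.00153 + 0.138) = 0.373, so δu/u = 0.283.
Q is then a monomial in u, r, c:
δQ/Q = √((δu/u)² + (1·δr/r)² + (½·δc/c)²) = √(0.0802 + 0.00471 + 0.000492) = 0.292
Q = 7780, so δQ = 0.292 × 7780 = 2270.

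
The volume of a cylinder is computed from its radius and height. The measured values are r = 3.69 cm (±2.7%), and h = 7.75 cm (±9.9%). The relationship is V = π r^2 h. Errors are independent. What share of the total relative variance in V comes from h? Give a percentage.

77.1%

(δV/V)² = (2·δr/r)² + (1·δh/h)²
  r term: (2×0.0270)² = 0.00292
  h term: (1×0.0990)² = 0.00980
Total = 0.0127. Share from h = 0.00980/0.0127 = 0.771.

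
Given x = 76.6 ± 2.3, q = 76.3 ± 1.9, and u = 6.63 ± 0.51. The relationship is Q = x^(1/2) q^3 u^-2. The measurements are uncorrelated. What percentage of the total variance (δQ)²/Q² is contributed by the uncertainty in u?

80.3%

(δQ/Q)² = (½·δx/x)² + (3·δq/q)² + (-2·δu/u)²
  x term: (0.5×0.0300)² = 0.000225
  q term: (3×0.0249)² = 0.00558
  u term: (-2×0.0769)² = 0.0237
Total = 0.0295. Share from u = 0.0237/0.0295 = 0.803.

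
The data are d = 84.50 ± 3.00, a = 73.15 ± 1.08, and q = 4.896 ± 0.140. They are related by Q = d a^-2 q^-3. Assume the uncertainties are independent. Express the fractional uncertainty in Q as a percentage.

9.74%

Products/powers → add relative errors in quadrature, weighted by exponent:
  (1·δd/d)² = (1×0.0355)² = 0.00126;  (-2·δa/a)² = (-2×0.0148)² = 0.000872;  (-3·δq/q)² = (-3×0.0286)² = 0.00736
δQ/Q = √(0.00949) = 0.0974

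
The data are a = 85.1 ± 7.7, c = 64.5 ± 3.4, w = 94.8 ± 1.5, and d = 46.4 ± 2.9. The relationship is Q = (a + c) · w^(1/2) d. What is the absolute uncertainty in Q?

5710

Let u = a + c = 150. δu = √(δa² + δc²) = √(59.3 + 11.6) = 8.42, so δu/u = 0.0563.
Q is then a monomial in u, w, d:
δQ/Q = √((δu/u)² + (½·δw/w)² + (1·δd/d)²) = √(0.00317 + 6.26e-05 + 0.00391) = 0.0845
Q = 67600, so δQ = 0.0845 × 67600 = 5710.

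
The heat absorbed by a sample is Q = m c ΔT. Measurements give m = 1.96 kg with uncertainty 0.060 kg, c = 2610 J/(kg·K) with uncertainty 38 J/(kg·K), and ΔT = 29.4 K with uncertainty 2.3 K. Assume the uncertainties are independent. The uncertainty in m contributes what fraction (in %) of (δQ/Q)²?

12.9%

(δQ/Q)² = (1·δm/m)² + (1·δc/c)² + (1·δΔT/ΔT)²
  m term: (1×0.0306)² = 0.000937
  c term: (1×0.0146)² = 0.000212
  ΔT term: (1×0.0782)² = 0.00612
Total = 0.00727. Share from m = 0.000937/0.00727 = 0.129.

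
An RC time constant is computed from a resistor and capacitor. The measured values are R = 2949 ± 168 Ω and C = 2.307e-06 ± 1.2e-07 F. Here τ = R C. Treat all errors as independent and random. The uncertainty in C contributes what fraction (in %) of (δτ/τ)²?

45.5%

(δτ/τ)² = (1·δR/R)² + (1·δC/C)²
  R term: (1×0.0570)² = 0.00325
  C term: (1×0.0520)² = 0.00271
Total = 0.00595. Share from C = 0.00271/0.00595 = 0.455.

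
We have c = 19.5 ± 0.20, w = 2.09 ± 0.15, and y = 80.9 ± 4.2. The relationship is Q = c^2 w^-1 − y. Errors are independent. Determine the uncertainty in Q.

Let p = c^2·w^-1 = 182. δp/p = √((2·δc/c)² + (-1·δw/w)²) = √(0.000421 + 0.00515) = 0.0746, so δp = 13.6.
Q = p − y: δQ = √(δp² + δy²) = √(184 + 17.6) = 14.2

14.2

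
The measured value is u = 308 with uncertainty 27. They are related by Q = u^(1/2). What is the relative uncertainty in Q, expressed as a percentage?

4.38%

For a monomial Q ∝ u^(1/2), fractional errors add in quadrature:
  (½·δu/u)² = (0.5×0.0877)² = 0.00192
δQ/Q = √(0.00192) = 0.0438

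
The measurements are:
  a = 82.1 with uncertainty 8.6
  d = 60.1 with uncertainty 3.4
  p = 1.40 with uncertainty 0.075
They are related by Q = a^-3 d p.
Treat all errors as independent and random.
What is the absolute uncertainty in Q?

For a monomial Q ∝ a^-3, d, p, fractional errors add in quadrature:
  (-3·δa/a)² = (-3×0.105)² = 0.0988;  (1·δd/d)² = (1×0.0566)² = 0.00320;  (1·δp/p)² = (1×0.0536)² = 0.00287
δQ/Q = √(0.105) = 0.324
Q = 0.000152, so δQ = 0.324 × 0.000152 = 4.92e-05.

4.92e-05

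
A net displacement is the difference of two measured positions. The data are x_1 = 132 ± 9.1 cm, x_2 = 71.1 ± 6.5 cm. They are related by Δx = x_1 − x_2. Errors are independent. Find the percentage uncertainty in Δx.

For a sum/difference, combine absolute errors in quadrature:
  (δx_1)² = 82.8;  (δx_2)² = 42.2
δΔx = √(125) = 11.2 cm
Δx = 60.9 cm, so δΔx/Δx = 11.2/60.9 = 0.184.

18.4%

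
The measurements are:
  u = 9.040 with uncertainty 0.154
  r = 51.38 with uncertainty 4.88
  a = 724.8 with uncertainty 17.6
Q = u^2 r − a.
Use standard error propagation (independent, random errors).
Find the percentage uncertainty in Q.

Let p = u^2·r = 4199. δp/p = √((2·δu/u)² + (1·δr/r)²) = √(0.00116 + 0.00902) = 0.101, so δp = 424.
Q = p − a: δQ = √(δp² + δa²) = √(1.8e+05 + 310) = 424
Q = 3474, so δQ/Q = 424/3474 = 0.122.

12.2%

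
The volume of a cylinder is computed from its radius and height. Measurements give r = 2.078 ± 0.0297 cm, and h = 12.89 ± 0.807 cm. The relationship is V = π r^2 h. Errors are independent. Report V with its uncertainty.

V is a product of powers, so relative uncertainties combine in quadrature:
  (2·δr/r)² = (2×0.0143)² = 0.000817;  (1·δh/h)² = (1×0.0626)² = 0.00392
δV/V = √(0.00474) = 0.0688
V = 174.9 cm^3, so δV = 0.0688 × 174.9 = 12.0 cm^3.

174.9 ± 12.0 cm^3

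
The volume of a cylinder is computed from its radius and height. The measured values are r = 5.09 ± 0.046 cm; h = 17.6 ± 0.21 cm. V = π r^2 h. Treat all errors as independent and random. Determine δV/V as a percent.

2.17%

V is a product of powers, so relative uncertainties combine in quadrature:
  (2·δr/r)² = (2×0.00904)² = 0.000327;  (1·δh/h)² = (1×0.0119)² = 0.000142
δV/V = √(0.000469) = 0.0217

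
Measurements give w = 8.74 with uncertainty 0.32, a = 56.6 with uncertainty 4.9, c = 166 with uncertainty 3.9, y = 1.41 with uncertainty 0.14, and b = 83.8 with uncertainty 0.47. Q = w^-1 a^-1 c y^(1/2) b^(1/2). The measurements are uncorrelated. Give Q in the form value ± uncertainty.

3.65 ± 0.397

Since Q is a product/quotient, work with relative uncertainties:
  (-1·δw/w)² = (-1×0.0366)² = 0.00134;  (-1·δa/a)² = (-1×0.0866)² = 0.00749;  (1·δc/c)² = (1×0.0235)² = 0.000552;  (½·δy/y)² = (0.5×0.0993)² = 0.00246;  (½·δb/b)² = (0.5×0.00561)² = 7.86e-06
δQ/Q = √(0.0119) = 0.109
Q = 3.65, so δQ = 0.109 × 3.65 = 0.397.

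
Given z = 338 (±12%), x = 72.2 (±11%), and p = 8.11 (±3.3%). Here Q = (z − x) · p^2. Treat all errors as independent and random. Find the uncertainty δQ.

Let u = z − x = 266. δu = √(δz² + δx²) = √(1650 + 63.1) = 41.3, so δu/u = 0.155.
Q is then a monomial in u, p:
δQ/Q = √((δu/u)² + (2·δp/p)²) = √(0.0242 + 0.00436) = 0.169
Q = 17500, so δQ = 0.169 × 17500 = 2950.

2950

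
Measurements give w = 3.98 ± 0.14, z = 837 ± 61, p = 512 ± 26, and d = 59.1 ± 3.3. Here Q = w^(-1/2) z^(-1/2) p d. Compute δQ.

44.9

Products/powers → add relative errors in quadrature, weighted by exponent:
  (−½·δw/w)² = (-0.5×0.0352)² = 0.000309;  (−½·δz/z)² = (-0.5×0.0729)² = 0.00133;  (1·δp/p)² = (1×0.0508)² = 0.00258;  (1·δd/d)² = (1×0.0558)² = 0.00312
δQ/Q = √(0.00733) = 0.0856
Q = 524, so δQ = 0.0856 × 524 = 44.9.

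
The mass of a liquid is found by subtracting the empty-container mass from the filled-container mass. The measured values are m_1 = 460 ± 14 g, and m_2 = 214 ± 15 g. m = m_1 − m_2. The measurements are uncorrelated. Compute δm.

20.5 g

For a sum/difference, combine absolute errors in quadrature:
  (δm_1)² = 196;  (δm_2)² = 225
δm = √(421) = 20.5 g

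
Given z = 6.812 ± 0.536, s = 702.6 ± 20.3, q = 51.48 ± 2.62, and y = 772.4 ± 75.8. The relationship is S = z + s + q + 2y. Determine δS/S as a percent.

S is a linear combination, so absolute uncertainties add in quadrature:
  (δz)² = 0.287;  (δs)² = 412;  (δq)² = 6.86;  (2·δy)² = 23000
δS = √(23400) = 153
S = 2306, so δS/S = 153/2306 = 0.0663.

6.63%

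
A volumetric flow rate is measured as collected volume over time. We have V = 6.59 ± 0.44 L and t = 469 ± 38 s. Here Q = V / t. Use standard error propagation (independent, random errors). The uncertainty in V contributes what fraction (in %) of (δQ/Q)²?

(δQ/Q)² = (1·δV/V)² + (-1·δt/t)²
  V term: (1×0.0668)² = 0.00446
  t term: (-1×0.0810)² = 0.00656
Total = 0.0110. Share from V = 0.00446/0.0110 = 0.404.

40.4%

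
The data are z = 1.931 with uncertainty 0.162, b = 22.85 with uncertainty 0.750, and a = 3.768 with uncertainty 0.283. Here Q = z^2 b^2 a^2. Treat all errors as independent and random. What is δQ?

6480

Relative error in a monomial: (δQ/Q)² = Σ (nᵢ · δxᵢ/xᵢ)².
  (2·δz/z)² = (2×0.0839)² = 0.0282;  (2·δb/b)² = (2×0.0328)² = 0.00431;  (2·δa/a)² = (2×0.0751)² = 0.0226
δQ/Q = √(0.0550) = 0.235
Q = 27640, so δQ = 0.235 × 27640 = 6480.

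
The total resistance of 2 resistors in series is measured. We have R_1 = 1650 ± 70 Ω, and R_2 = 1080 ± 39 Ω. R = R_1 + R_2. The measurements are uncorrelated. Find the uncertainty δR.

Each term contributes (cᵢ δxᵢ)² to (δR)²:
  (δR_1)² = 4900;  (δR_2)² = 1520
δR = √(6420) = 80.1 Ω

80.1 Ω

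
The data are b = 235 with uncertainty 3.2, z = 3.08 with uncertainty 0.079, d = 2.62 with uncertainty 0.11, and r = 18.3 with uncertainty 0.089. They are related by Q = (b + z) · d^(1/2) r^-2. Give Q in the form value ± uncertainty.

Let u = b + z = 238. δu = √(δb² + δz²) = √(10.2 + 0.00624) = 3.20, so δu/u = 0.0134.
Q is then a monomial in u, d, r:
δQ/Q = √((δu/u)² + (½·δd/d)² + (-2·δr/r)²) = √(0.000181 + 0.000441 + 9.46e-05) = 0.0268
Q = 1.15, so δQ = 0.0268 × 1.15 = 0.0308.

1.15 ± 0.0308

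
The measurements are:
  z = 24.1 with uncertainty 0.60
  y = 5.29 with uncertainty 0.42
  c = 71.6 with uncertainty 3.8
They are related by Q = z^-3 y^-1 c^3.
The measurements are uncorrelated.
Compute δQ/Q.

Products/powers → add relative errors in quadrature, weighted by exponent:
  (-3·δz/z)² = (-3×0.0249)² = 0.00558;  (-1·δy/y)² = (-1×0.0794)² = 0.00630;  (3·δc/c)² = (3×0.0531)² = 0.0254
δQ/Q = √(0.0372) = 0.193

0.193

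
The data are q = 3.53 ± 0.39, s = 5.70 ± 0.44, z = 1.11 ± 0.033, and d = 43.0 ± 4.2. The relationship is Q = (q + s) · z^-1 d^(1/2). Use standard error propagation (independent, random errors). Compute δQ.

4.67

Let u = q + s = 9.23. δu = √(δq² + δs²) = √(0.152 + 0.194) = 0.588, so δu/u = 0.0637.
Q is then a monomial in u, z, d:
δQ/Q = √((δu/u)² + (-1·δz/z)² + (½·δd/d)²) = √(0.00406 + 0.000884 + 0.00239) = 0.0856
Q = 54.5, so δQ = 0.0856 × 54.5 = 4.67.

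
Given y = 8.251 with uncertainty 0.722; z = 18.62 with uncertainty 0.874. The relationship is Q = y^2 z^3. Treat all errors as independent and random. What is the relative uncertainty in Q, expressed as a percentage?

Products/powers → add relative errors in quadrature, weighted by exponent:
  (2·δy/y)² = (2×0.0875)² = 0.0306;  (3·δz/z)² = (3×0.0469)² = 0.0198
δQ/Q = √(0.0505) = 0.225

22.5%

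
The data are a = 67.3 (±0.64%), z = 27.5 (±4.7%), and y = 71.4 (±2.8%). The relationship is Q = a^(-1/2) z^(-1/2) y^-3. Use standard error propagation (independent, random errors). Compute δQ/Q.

0.0873

Relative error in a monomial: (δQ/Q)² = Σ (nᵢ · δxᵢ/xᵢ)².
  (−½·δa/a)² = (-0.5×0.00640)² = 1.02e-05;  (−½·δz/z)² = (-0.5×0.0470)² = 0.000552;  (-3·δy/y)² = (-3×0.0280)² = 0.00706
δQ/Q = √(0.00762) = 0.0873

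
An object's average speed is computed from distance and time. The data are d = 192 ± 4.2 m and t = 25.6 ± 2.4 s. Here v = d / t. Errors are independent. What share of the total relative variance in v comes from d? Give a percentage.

5.16%

(δv/v)² = (1·δd/d)² + (-1·δt/t)²
  d term: (1×0.0219)² = 0.000479
  t term: (-1×0.0937)² = 0.00879
Total = 0.00927. Share from d = 0.000479/0.00927 = 0.0516.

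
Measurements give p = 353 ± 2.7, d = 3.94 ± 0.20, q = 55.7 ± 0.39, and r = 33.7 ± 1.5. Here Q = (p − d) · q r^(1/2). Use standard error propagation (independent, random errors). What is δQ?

Let u = p − d = 349. δu = √(δp² + δd²) = √(7.29 + 0.0400) = 2.71, so δu/u = 0.00776.
Q is then a monomial in u, q, r:
δQ/Q = √((δu/u)² + (1·δq/q)² + (½·δr/r)²) = √(6.02e-05 + 4.9e-05 + 0.000495) = 0.0246
Q = 1.13e+05, so δQ = 0.0246 × 1.13e+05 = 2770.

2770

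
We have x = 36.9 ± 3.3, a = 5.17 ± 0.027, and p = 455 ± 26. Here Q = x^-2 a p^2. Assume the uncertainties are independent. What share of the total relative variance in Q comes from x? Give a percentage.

(δQ/Q)² = (-2·δx/x)² + (1·δa/a)² + (2·δp/p)²
  x term: (-2×0.0894)² = 0.0320
  a term: (1×0.00522)² = 2.73e-05
  p term: (2×0.0571)² = 0.0131
Total = 0.0451. Share from x = 0.0320/0.0451 = 0.710.

71.0%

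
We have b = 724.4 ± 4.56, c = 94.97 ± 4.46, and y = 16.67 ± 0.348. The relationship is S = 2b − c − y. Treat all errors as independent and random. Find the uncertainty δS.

S is a linear combination, so absolute uncertainties add in quadrature:
  (2·δb)² = 83.2;  (δc)² = 19.9;  (δy)² = 0.121
δS = √(103) = 10.2

10.2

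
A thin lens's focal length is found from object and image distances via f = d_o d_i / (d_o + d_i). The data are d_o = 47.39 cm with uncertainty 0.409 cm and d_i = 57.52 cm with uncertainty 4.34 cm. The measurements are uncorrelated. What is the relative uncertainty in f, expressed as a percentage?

3.44%

∂f/∂d_o = (d_i/(d_o+d_i))² = 0.301;  ∂f/∂d_i = (d_o/(d_o+d_i))² = 0.204
δf = √((∂f/∂d_o · δd_o)² + (∂f/∂d_i · δd_i)²) = √(0.0151 + 0.784) = 0.894 cm
f = 25.98 cm, so δf/f = 0.894/25.98 = 0.0344.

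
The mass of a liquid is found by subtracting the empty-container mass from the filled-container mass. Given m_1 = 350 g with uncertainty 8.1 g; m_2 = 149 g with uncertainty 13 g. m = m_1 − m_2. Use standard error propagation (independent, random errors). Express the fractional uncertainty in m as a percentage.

7.62%

m is a linear combination, so absolute uncertainties add in quadrature:
  (δm_1)² = 65.6;  (δm_2)² = 169
δm = √(235) = 15.3 g
m = 201 g, so δm/m = 15.3/201 = 0.0762.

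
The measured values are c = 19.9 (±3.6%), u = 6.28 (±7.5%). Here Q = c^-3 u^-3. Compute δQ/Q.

0.250

Since Q is a product/quotient, work with relative uncertainties:
  (-3·δc/c)² = (-3×0.0360)² = 0.0117;  (-3·δu/u)² = (-3×0.0750)² = 0.0506
δQ/Q = √(0.0623) = 0.250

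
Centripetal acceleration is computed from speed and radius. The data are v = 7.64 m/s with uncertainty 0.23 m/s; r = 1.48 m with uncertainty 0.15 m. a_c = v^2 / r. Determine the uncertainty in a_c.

4.65 m/s^2

Each factor contributes (exponent × relative error)² to (δa_c/a_c)²:
  (2·δv/v)² = (2×0.0301)² = 0.00363;  (-1·δr/r)² = (-1×0.101)² = 0.0103
δa_c/a_c = √(0.0139) = 0.118
a_c = 39.4 m/s^2, so δa_c = 0.118 × 39.4 = 4.65 m/s^2.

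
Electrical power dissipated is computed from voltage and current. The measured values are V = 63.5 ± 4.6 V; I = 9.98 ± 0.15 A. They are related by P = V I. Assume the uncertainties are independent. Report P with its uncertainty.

For a monomial P ∝ V, I, fractional errors add in quadrature:
  (1·δV/V)² = (1×0.0724)² = 0.00525;  (1·δI/I)² = (1×0.0150)² = 0.000226
δP/P = √(0.00547) = 0.0740
P = 634 W, so δP = 0.0740 × 634 = 46.9 W.

634 ± 46.9 W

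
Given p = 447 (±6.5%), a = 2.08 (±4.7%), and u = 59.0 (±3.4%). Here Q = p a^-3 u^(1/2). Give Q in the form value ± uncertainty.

Q is a product of powers, so relative uncertainties combine in quadrature:
  (1·δp/p)² = (1×0.0650)² = 0.00423;  (-3·δa/a)² = (-3×0.0470)² = 0.0199;  (½·δu/u)² = (0.5×0.0340)² = 0.000289
δQ/Q = √(0.0244) = 0.156
Q = 382, so δQ = 0.156 × 382 = 59.6.

382 ± 59.6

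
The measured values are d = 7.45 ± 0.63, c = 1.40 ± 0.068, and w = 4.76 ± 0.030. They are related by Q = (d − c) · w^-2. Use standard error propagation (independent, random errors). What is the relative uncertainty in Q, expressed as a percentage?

10.5%

Let u = d − c = 6.05. δu = √(δd² + δc²) = √(0.397 + 0.00462) = 0.634, so δu/u = 0.105.
Q is then a monomial in u, w:
δQ/Q = √((δu/u)² + (-2·δw/w)²) = √(0.0110 + 0.000159) = 0.105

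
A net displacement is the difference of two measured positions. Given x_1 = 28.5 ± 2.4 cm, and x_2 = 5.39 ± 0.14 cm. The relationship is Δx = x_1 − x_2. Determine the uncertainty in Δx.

Δx is a linear combination, so absolute uncertainties add in quadrature:
  (δx_1)² = 5.76;  (δx_2)² = 0.0196
δΔx = √(5.78) = 2.40 cm

2.40 cm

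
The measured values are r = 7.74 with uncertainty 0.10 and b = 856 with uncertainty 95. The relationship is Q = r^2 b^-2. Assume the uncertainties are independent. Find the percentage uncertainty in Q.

22.3%

Products/powers → add relative errors in quadrature, weighted by exponent:
  (2·δr/r)² = (2×0.0129)² = 0.000668;  (-2·δb/b)² = (-2×0.111)² = 0.0493
δQ/Q = √(0.0499) = 0.223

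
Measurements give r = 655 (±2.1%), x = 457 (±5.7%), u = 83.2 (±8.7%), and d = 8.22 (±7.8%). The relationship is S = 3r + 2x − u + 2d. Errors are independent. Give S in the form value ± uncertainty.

For a sum/difference, combine absolute errors in quadrature:
  (3·δr)² = 1700;  (2·δx)² = 2710;  (δu)² = 52.4;  (2·δd)² = 1.64
δS = √(4470) = 66.9
S = 2810.

2810 ± 66.9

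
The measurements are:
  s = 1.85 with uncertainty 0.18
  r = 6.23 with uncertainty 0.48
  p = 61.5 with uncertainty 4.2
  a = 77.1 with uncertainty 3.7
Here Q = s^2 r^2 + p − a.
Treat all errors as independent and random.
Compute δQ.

33.4

Let w = s^2·r^2 = 133. δw/w = √((2·δs/s)² + (2·δr/r)²) = √(0.0379 + 0.0237) = 0.248, so δw = 33.0.
Q = w + p − a: δQ = √(δw² + δp² + δa²) = √(1090 + 17.6 + 13.7) = 33.4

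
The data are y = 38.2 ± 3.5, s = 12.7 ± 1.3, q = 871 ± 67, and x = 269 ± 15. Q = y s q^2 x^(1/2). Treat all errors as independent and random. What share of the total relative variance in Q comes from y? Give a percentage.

(δQ/Q)² = (1·δy/y)² + (1·δs/s)² + (2·δq/q)² + (½·δx/x)²
  y term: (1×0.0916)² = 0.00839
  s term: (1×0.102)² = 0.0105
  q term: (2×0.0769)² = 0.0237
  x term: (0.5×0.0558)² = 0.000777
Total = 0.0433. Share from y = 0.00839/0.0433 = 0.194.

19.4%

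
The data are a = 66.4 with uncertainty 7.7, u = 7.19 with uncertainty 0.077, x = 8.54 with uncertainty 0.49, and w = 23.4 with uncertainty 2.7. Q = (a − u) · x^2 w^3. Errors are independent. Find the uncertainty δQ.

2.14e+07

Let h = a − u = 59.2. δh = √(δa² + δu²) = √(59.3 + 0.00593) = 7.70, so δh/h = 0.130.
Q is then a monomial in h, x, w:
δQ/Q = √((δh/h)² + (2·δx/x)² + (3·δw/w)²) = √(0.0169 + 0.0132 + 0.120) = 0.387
Q = 5.53e+07, so δQ = 0.387 × 5.53e+07 = 2.14e+07.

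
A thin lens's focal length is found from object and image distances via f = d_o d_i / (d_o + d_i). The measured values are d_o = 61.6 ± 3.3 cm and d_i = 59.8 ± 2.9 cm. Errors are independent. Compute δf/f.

∂f/∂d_o = (d_i/(d_o+d_i))² = 0.243;  ∂f/∂d_i = (d_o/(d_o+d_i))² = 0.257
δf = √((∂f/∂d_o · δd_o)² + (∂f/∂d_i · δd_i)²) = √(0.641 + 0.557) = 1.09 cm
f = 30.3 cm, so δf/f = 1.09/30.3 = 0.0361.

0.0361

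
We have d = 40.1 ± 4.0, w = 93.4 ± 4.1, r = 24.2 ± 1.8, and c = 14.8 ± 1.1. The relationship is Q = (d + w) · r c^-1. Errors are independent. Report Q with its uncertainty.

Let u = d + w = 134. δu = √(δd² + δw²) = √(16.0 + 16.8) = 5.73, so δu/u = 0.0429.
Q is then a monomial in u, r, c:
δQ/Q = √((δu/u)² + (1·δr/r)² + (-1·δc/c)²) = √(0.00184 + 0.00553 + 0.00552) = 0.114
Q = 218, so δQ = 0.114 × 218 = 24.8.

218 ± 24.8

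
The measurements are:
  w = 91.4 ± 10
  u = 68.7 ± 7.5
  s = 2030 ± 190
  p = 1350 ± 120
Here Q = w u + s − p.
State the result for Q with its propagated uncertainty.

Let h = w·u = 6280. δh/h = √((1·δw/w)² + (1·δu/u)²) = √(0.0120 + 0.0119) = 0.155, so δh = 971.
Q = h + s − p: δQ = √(δh² + δs² + δp²) = √(9.42e+05 + 36100 + 14400) = 996
Q = 6960.

6960 ± 996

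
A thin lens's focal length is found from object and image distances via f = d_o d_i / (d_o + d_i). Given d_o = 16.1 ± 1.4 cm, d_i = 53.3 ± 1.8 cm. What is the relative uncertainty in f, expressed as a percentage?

6.72%

∂f/∂d_o = (d_i/(d_o+d_i))² = 0.590;  ∂f/∂d_i = (d_o/(d_o+d_i))² = 0.0538
δf = √((∂f/∂d_o · δd_o)² + (∂f/∂d_i · δd_i)²) = √(0.682 + 0.00938) = 0.831 cm
f = 12.4 cm, so δf/f = 0.831/12.4 = 0.0672.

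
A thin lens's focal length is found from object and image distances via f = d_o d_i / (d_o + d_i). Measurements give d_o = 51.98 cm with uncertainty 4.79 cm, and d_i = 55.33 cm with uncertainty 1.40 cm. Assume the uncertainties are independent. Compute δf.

1.32 cm

∂f/∂d_o = (d_i/(d_o+d_i))² = 0.266;  ∂f/∂d_i = (d_o/(d_o+d_i))² = 0.235
δf = √((∂f/∂d_o · δd_o)² + (∂f/∂d_i · δd_i)²) = √(1.62 + 0.108) = 1.32 cm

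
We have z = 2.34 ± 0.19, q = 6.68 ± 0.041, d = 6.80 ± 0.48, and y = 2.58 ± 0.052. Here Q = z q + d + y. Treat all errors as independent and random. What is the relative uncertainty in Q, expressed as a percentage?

Let p = z·q = 15.6. δp/p = √((1·δz/z)² + (1·δq/q)²) = √(0.00659 + 3.77e-05) = 0.0814, so δp = 1.27.
Q = p + d + y: δQ = √(δp² + δd² + δy²) = √(1.62 + 0.230 + 0.00270) = 1.36
Q = 25.0, so δQ/Q = 1.36/25.0 = 0.0544.

5.44%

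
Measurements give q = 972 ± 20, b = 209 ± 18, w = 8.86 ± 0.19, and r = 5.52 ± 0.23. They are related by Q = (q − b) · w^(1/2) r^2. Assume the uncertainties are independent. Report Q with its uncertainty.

69200 ± 6310

Let u = q − b = 763. δu = √(δq² + δb²) = √(400 + 324) = 26.9, so δu/u = 0.0353.
Q is then a monomial in u, w, r:
δQ/Q = √((δu/u)² + (½·δw/w)² + (2·δr/r)²) = √(0.00124 + 0.000115 + 0.00694) = 0.0911
Q = 69200, so δQ = 0.0911 × 69200 = 6310.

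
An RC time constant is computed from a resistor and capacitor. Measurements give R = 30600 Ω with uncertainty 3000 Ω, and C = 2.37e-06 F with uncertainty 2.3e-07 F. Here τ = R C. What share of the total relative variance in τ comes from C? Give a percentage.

(δτ/τ)² = (1·δR/R)² + (1·δC/C)²
  R term: (1×0.0980)² = 0.00961
  C term: (1×0.0970)² = 0.00942
Total = 0.0190. Share from C = 0.00942/0.0190 = 0.495.

49.5%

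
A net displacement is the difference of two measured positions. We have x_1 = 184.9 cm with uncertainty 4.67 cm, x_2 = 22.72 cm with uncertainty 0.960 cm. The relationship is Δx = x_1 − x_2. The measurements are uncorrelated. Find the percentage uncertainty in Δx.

2.94%

Sums and differences: (δΔx)² = Σ (cᵢ δxᵢ)².
  (δx_1)² = 21.8;  (δx_2)² = 0.922
δΔx = √(22.7) = 4.77 cm
Δx = 162.2 cm, so δΔx/Δx = 4.77/162.2 = 0.0294.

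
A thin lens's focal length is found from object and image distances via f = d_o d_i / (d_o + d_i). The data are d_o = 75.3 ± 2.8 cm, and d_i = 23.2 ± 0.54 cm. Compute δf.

0.352 cm

∂f/∂d_o = (d_i/(d_o+d_i))² = 0.0555;  ∂f/∂d_i = (d_o/(d_o+d_i))² = 0.584
δf = √((∂f/∂d_o · δd_o)² + (∂f/∂d_i · δd_i)²) = √(0.0241 + 0.0996) = 0.352 cm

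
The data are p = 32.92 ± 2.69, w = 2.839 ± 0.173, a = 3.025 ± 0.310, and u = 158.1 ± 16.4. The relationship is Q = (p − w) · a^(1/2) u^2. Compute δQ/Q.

Let h = p − w = 30.08. δh = √(δp² + δw²) = √(7.24 + 0.0299) = 2.70, so δh/h = 0.0896.
Q is then a monomial in h, a, u:
δQ/Q = √((δh/h)² + (½·δa/a)² + (2·δu/u)²) = √(0.00803 + 0.00263 + 0.0430) = 0.232

0.232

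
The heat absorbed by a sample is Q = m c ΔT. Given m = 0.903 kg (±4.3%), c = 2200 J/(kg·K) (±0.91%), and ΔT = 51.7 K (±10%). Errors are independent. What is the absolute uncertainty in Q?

11200 J

Relative error in a monomial: (δQ/Q)² = Σ (nᵢ · δxᵢ/xᵢ)².
  (1·δm/m)² = (1×0.0430)² = 0.00185;  (1·δc/c)² = (1×0.00910)² = 8.28e-05;  (1·δΔT/ΔT)² = (1×0.100)² = 0.0100
δQ/Q = √(0.0119) = 0.109
Q = 1.03e+05 J, so δQ = 0.109 × 1.03e+05 = 11200 J.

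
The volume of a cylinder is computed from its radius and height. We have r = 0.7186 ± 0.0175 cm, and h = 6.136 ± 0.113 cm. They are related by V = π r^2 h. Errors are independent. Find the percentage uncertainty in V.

V is a product of powers, so relative uncertainties combine in quadrature:
  (2·δr/r)² = (2×0.0244)² = 0.00237;  (1·δh/h)² = (1×0.0184)² = 0.000339
δV/V = √(0.00271) = 0.0521

5.21%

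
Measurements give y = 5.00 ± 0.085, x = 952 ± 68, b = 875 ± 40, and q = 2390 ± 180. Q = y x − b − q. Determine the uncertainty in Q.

395

Let p = y·x = 4760. δp/p = √((1·δy/y)² + (1·δx/x)²) = √(0.000289 + 0.00510) = 0.0734, so δp = 349.
Q = p − b − q: δQ = √(δp² + δb² + δq²) = √(1.22e+05 + 1600 + 32400) = 395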